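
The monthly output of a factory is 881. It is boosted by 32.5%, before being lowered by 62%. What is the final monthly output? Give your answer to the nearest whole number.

444

After the 32.5% increase: 881 × 1.325 = 1167.325.
After the 62% decrease: 1167.325 × 0.38 = 443.5835 ≈ 444.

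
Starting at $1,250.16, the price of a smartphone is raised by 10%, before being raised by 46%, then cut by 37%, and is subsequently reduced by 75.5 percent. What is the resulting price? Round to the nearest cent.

$309.90

After the 10% increase: $1,250.16 × 1.1 = $1375.176.
Apply the 46% increase: $1375.176 × 1.46 = $2007.75696.
Apply the 37% decrease: $2007.75696 × 0.63 = $1264.8868848.
Apply the 75.5% decrease: $1264.8868848 × 0.245 = $309.897286776 ≈ $309.90.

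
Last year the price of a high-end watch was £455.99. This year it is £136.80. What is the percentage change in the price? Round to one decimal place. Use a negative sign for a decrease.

Change: £136.80 − £455.99 = -£319.19.
Relative to the original: -£319.19 ÷ £455.99 ≈ -70.0%.

-70.0%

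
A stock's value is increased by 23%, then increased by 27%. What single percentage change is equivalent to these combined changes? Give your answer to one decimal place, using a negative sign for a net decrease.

56.2%

A 23% increase multiplies by 1.23.
Then a 27% increase: 1.23 × 1.27 = 1.5621.
Overall factor 1.5621, i.e. 56.2%.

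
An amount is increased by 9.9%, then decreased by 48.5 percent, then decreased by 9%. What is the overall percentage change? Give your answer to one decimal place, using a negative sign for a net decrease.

-48.5%

The combined multiplier is 1.099 × 0.515 × 0.91 = 0.51504635.
That corresponds to a decrease of 48.5%.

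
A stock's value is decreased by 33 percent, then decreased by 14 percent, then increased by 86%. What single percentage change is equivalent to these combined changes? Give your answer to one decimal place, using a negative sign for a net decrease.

The combined multiplier is 0.67 × 0.86 × 1.86 = 1.071732.
That corresponds to an increase of 7.2%.

7.2%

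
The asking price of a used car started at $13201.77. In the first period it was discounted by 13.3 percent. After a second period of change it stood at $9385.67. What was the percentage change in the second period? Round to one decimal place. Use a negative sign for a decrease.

After the first period: $13201.77 × 0.867 = $11445.93459.
Second-period multiplier: $9385.67 ÷ $11445.93459 ≈ 0.82.
That is a change of -18.0%.

-18.0%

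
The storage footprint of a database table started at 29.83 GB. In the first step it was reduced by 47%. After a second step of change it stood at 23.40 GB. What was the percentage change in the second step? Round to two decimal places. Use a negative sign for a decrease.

After the first step: 29.83 × 0.53 = 15.8099.
Second-step multiplier: 23.40 ÷ 15.8099 ≈ 1.480085.
That is a change of 48.01%.

48.01%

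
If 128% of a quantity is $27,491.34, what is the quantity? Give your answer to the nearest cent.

$21,477.61

$27,491.34 ÷ 1.28 ≈ $21,477.61.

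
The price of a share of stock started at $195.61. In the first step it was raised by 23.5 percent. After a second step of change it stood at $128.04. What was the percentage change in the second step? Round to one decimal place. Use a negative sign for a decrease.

After the first step: $195.61 × 1.235 = $241.57835.
Second-step multiplier: $128.04 ÷ $241.57835 ≈ 0.53001.
That is a change of -47.0%.

-47.0%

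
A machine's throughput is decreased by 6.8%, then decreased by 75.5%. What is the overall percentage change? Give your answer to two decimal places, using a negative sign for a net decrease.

-77.17%

A 6.8% decrease multiplies by 0.932.
Then a 75.5% decrease: 0.932 × 0.245 = 0.22834.
Overall factor 0.22834, i.e. -77.17%.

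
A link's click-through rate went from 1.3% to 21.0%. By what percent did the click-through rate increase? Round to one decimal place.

1515.4%

The change is 21.0 − 1.3 = 19.7 percentage points.
Relative to the original 1.3%, that is 19.7 ÷ 1.3 ≈ 1515.4%.
So the click-through rate rose by 1515.4%.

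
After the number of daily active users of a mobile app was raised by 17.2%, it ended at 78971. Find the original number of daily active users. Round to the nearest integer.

67381

The overall multiplier applied was 1.172.
So the original number of daily active users was 78971 ÷ 1.172 ≈ 67381.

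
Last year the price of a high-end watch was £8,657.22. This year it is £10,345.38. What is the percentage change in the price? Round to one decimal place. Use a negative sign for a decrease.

19.5%

Change: £10,345.38 − £8,657.22 = £1,688.16.
Relative to the original: £1,688.16 ÷ £8,657.22 ≈ 19.5%.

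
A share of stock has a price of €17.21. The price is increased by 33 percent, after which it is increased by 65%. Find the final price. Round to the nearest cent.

€37.77

After the 33% increase: €17.21 × 1.33 = €22.8893.
Apply the 65% increase: €22.8893 × 1.65 = €37.767345 ≈ €37.77.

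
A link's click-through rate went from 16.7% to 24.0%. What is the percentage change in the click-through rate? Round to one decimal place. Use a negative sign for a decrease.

43.7%

The change is 24.0 − 16.7 = 7.3 percentage points.
Relative to the original 16.7%, that is 7.3 ÷ 16.7 ≈ 43.7%.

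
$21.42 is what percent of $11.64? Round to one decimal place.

184.0%

$21.42 ÷ $11.64 ≈ 184.0%.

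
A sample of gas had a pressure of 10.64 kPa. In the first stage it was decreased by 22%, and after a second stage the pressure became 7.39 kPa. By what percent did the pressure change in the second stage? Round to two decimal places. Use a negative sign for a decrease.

After the first stage: 10.64 × 0.78 = 8.2992.
Second-stage multiplier: 7.39 ÷ 8.2992 ≈ 0.890447.
That is a change of -10.96%.

-10.96%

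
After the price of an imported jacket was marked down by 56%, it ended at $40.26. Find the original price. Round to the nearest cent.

$91.50

The overall multiplier applied was 0.44.
So the original price was $40.26 ÷ 0.44 = $91.50.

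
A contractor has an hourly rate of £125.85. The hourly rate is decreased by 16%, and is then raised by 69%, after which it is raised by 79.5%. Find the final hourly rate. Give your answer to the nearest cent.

Apply the 16% decrease: £125.85 × 0.84 = £105.714.
Apply the 69% increase: £105.714 × 1.69 = £178.65666.
After the 79.5% increase: £178.65666 × 1.795 = £320.6887047 ≈ £320.69.

£320.69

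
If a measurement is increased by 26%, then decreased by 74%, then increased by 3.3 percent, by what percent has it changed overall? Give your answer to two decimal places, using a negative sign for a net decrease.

The combined multiplier is 1.26 × 0.26 × 1.033 = 0.3384108.
That corresponds to a decrease of 66.16%.

-66.16%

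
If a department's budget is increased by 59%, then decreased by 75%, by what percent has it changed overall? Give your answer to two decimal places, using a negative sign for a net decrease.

-60.25%

A 59% increase multiplies by 1.59.
Then a 75% decrease: 1.59 × 0.25 = 0.3975.
Overall factor 0.3975, i.e. -60.25%.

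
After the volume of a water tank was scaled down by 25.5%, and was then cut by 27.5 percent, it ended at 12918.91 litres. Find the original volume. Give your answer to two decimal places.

The overall multiplier applied was 0.745 × 0.725 = 0.540125.
So the original volume was 12918.91 ÷ 0.540125 ≈ 23918.37 litres.

23918.37 litres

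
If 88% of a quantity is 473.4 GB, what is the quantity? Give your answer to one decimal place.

473.4 GB ÷ 0.88 ≈ 538.0 GB.

538.0 GB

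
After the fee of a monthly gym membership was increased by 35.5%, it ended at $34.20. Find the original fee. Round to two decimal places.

The overall multiplier applied was 1.355.
So the original fee was $34.20 ÷ 1.355 ≈ $25.24.

$25.24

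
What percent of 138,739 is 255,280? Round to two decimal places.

255,280 ÷ 138,739 ≈ 184.00%.

184.00%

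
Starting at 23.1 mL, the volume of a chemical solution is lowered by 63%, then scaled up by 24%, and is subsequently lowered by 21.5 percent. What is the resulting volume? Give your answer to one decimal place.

8.3 mL

Apply the 63% decrease: 23.1 × 0.37 = 8.547.
After the 24% increase: 8.547 × 1.24 = 10.59828.
Apply the 21.5% decrease: 10.59828 × 0.785 = 8.3196498 ≈ 8.3.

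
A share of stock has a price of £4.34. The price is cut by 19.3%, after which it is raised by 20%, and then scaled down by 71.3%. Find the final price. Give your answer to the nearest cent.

£1.21

After the 19.3% decrease: £4.34 × 0.807 = £3.50238.
20% increase: £3.50238 × 1.2 = £4.202856.
After the 71.3% decrease: £4.202856 × 0.287 = £1.206219672 ≈ £1.21.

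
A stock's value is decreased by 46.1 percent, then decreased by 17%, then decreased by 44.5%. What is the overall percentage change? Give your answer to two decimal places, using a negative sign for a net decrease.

-75.17%

The combined multiplier is 0.539 × 0.83 × 0.555 = 0.24829035.
That corresponds to a decrease of 75.17%.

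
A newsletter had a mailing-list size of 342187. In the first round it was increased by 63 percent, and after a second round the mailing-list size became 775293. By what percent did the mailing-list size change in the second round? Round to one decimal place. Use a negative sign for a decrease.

After the first round: 342187 × 1.63 = 557764.81.
Second-round multiplier: 775293 ÷ 557764.81 ≈ 1.39.
That is a change of 39.0%.

39.0%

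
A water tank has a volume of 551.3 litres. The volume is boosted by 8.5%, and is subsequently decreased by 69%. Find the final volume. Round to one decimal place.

185.4 litres

Each change multiplies by a factor: 1.085 × 0.31 = 0.33635.
551.3 × 0.33635 = 185.429755 ≈ 185.4.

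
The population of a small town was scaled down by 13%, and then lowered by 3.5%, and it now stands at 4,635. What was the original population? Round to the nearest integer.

5,521

The overall multiplier applied was 0.87 × 0.965 = 0.83955.
So the original population was 4,635 ÷ 0.83955 ≈ 5,521.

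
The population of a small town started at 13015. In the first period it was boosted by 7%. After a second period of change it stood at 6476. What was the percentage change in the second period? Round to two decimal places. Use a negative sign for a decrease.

-53.50%

After the first period: 13015 × 1.07 = 13926.05.
Second-period multiplier: 6476 ÷ 13926.05 ≈ 0.465028.
That is a change of -53.50%.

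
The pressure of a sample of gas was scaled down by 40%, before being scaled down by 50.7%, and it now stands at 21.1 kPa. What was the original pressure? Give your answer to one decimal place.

71.3 kPa

The overall multiplier applied was 0.6 × 0.493 = 0.2958.
So the original pressure was 21.1 ÷ 0.2958 ≈ 71.3 kPa.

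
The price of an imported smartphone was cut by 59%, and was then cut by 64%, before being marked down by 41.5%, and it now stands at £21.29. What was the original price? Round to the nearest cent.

Undoing the 41.5% decrease: £21.29 ÷ 0.585 ≈ £36.393162.
Undoing the 64% decrease: £36.393162 ÷ 0.36 ≈ £101.092117.
Undoing the 59% decrease: £101.092117 ÷ 0.41 ≈ £246.57.

£246.57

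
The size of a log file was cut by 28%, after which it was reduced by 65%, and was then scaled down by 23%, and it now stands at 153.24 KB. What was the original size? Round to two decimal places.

The overall multiplier applied was 0.72 × 0.35 × 0.77 = 0.19404.
So the original size was 153.24 ÷ 0.19404 ≈ 789.73 KB.

789.73 KB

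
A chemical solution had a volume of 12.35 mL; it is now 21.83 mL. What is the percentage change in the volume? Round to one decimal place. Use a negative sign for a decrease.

76.8%

Change: 21.83 − 12.35 = 9.48.
Relative to the original: 9.48 ÷ 12.35 ≈ 76.8%.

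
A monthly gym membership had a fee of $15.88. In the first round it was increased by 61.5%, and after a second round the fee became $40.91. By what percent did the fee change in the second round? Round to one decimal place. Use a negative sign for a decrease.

59.5%

After the first round: $15.88 × 1.615 = $25.6462.
Second-round multiplier: $40.91 ÷ $25.6462 ≈ 1.59517.
That is a change of 59.5%.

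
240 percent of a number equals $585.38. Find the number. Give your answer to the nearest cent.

$243.91

$585.38 ÷ 2.4 ≈ $243.91.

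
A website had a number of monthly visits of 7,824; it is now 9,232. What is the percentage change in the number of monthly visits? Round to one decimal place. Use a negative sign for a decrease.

18.0%

Change: 9,232 − 7,824 = 1,408.
Relative to the original: 1,408 ÷ 7,824 ≈ 18.0%.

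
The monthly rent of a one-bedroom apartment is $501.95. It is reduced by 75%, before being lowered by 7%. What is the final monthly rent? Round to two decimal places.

75% decrease: $501.95 × 0.25 = $125.4875.
After the 7% decrease: $125.4875 × 0.93 = $116.703375 ≈ $116.70.

$116.70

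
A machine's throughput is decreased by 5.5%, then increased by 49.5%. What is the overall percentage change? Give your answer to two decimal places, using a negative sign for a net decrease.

A 5.5% decrease multiplies by 0.945.
Then a 49.5% increase: 0.945 × 1.495 = 1.412775.
Overall factor 1.412775, i.e. 41.28%.

41.28%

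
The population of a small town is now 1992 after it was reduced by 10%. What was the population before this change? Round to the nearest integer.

The overall multiplier applied was 0.9.
So the original population was 1992 ÷ 0.9 ≈ 2213.

2213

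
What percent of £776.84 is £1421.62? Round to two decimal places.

183.00%

£1421.62 ÷ £776.84 ≈ 183.00%.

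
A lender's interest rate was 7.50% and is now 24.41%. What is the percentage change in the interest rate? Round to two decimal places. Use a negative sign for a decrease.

225.47%

The change is 24.41 − 7.50 = 16.91 percentage points.
Relative to the original 7.50%, that is 16.91 ÷ 7.50 ≈ 225.47%.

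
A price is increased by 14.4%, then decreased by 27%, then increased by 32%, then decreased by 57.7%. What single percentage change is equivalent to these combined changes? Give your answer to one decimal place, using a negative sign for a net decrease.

-53.4%

The combined multiplier is 1.144 × 0.73 × 1.32 × 0.423 = 0.4662976032.
That corresponds to a decrease of 53.4%.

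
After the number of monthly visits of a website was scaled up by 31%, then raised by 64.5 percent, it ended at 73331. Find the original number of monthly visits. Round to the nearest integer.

34029

Undoing the 64.5% increase: 73331 ÷ 1.645 ≈ 44578.115502.
Undoing the 31% increase: 44578.115502 ÷ 1.31 ≈ 34029.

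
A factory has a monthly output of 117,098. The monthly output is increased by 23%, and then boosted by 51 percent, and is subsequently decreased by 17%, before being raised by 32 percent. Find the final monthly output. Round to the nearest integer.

238,278

Each change multiplies by a factor: 1.23 × 1.51 × 0.83 × 1.32 = 2.03485788.
117,098 × 2.03485788 = 238277.78803224 ≈ 238,278.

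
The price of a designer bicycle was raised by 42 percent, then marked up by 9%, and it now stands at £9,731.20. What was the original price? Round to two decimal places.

£6,287.12

The overall multiplier applied was 1.42 × 1.09 = 1.5478.
So the original price was £9,731.20 ÷ 1.5478 ≈ £6,287.12.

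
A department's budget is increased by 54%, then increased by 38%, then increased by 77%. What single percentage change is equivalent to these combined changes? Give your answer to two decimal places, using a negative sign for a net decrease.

A 54% increase multiplies by 1.54.
Then a 38% increase: 1.54 × 1.38 = 2.1252.
Then a 77% increase: 2.1252 × 1.77 = 3.761604.
Overall factor 3.761604, i.e. 276.16%.

276.16%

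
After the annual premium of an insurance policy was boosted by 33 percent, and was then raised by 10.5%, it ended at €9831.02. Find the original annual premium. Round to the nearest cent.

€6689.36

The overall multiplier applied was 1.33 × 1.105 = 1.46965.
So the original annual premium was €9831.02 ÷ 1.46965 ≈ €6689.36.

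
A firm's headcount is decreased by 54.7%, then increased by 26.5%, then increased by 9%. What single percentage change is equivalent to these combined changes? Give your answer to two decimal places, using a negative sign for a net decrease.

-37.54%

The combined multiplier is 0.453 × 1.265 × 1.09 = 0.62461905.
That corresponds to a decrease of 37.54%.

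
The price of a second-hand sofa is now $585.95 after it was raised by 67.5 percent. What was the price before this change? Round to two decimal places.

The overall multiplier applied was 1.675.
So the original price was $585.95 ÷ 1.675 ≈ $349.82.

$349.82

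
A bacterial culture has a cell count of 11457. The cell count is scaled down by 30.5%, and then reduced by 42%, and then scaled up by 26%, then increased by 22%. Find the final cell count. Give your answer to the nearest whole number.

7099

Apply the 30.5% decrease: 11457 × 0.695 = 7962.615.
After the 42% decrease: 7962.615 × 0.58 = 4618.3167.
26% increase: 4618.3167 × 1.26 = 5819.079042.
22% increase: 5819.079042 × 1.22 = 7099.27643124 ≈ 7099.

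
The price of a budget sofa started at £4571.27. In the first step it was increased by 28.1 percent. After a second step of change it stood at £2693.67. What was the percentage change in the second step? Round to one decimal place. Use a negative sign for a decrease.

After the first step: £4571.27 × 1.281 = £5855.79687.
Second-step multiplier: £2693.67 ÷ £5855.79687 ≈ 0.46.
That is a change of -54.0%.

-54.0%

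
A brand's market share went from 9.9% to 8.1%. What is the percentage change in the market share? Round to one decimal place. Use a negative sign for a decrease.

The change is 8.1 − 9.9 = -1.8 percentage points.
Relative to the original 9.9%, that is -1.8 ÷ 9.9 ≈ -18.2%.

-18.2%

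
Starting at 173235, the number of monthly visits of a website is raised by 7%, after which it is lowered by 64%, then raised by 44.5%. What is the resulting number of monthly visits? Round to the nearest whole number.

Apply the 7% increase: 173235 × 1.07 = 185361.45.
Apply the 64% decrease: 185361.45 × 0.36 = 66730.122.
Apply the 44.5% increase: 66730.122 × 1.445 = 96425.02629 ≈ 96425.

96425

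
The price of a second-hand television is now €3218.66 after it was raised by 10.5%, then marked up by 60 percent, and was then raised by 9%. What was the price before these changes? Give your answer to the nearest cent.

Undoing the 9% increase: €3218.66 ÷ 1.09 ≈ €2952.899083.
Undoing the 60% increase: €2952.899083 ÷ 1.6 ≈ €1845.561927.
Undoing the 10.5% increase: €1845.561927 ÷ 1.105 ≈ €1670.19.

€1670.19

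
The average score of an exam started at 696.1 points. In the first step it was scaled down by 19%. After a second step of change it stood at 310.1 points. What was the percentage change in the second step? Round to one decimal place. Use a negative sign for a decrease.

After the first step: 696.1 × 0.81 = 563.841.
Second-step multiplier: 310.1 ÷ 563.841 ≈ 0.54998.
That is a change of -45.0%.

-45.0%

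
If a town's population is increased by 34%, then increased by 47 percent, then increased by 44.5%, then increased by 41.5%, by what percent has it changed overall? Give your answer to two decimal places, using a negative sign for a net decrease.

302.76%

A 34% increase multiplies by 1.34.
Then a 47% increase: 1.34 × 1.47 = 1.9698.
Then a 44.5% increase: 1.9698 × 1.445 = 2.846361.
Then a 41.5% increase: 2.846361 × 1.415 = 4.027600815.
Overall factor 4.027600815, i.e. 302.76%.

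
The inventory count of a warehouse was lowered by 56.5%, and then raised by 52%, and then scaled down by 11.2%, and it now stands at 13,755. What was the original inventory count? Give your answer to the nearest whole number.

23,427

The overall multiplier applied was 0.435 × 1.52 × 0.888 = 0.5871456.
So the original inventory count was 13,755 ÷ 0.5871456 ≈ 23,427.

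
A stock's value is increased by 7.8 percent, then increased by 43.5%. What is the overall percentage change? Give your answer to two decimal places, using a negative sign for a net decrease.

A 7.8% increase multiplies by 1.078.
Then a 43.5% increase: 1.078 × 1.435 = 1.54693.
Overall factor 1.54693, i.e. 54.69%.

54.69%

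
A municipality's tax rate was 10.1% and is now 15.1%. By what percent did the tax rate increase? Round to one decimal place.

The change is 15.1 − 10.1 = 5.0 percentage points.
Relative to the original 10.1%, that is 5.0 ÷ 10.1 ≈ 49.5%.
So the tax rate rose by 49.5%.

49.5%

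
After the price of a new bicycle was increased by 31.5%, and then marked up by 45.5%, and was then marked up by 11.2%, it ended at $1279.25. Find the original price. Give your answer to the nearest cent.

The overall multiplier applied was 1.315 × 1.455 × 1.112 = 2.1276174.
So the original price was $1279.25 ÷ 2.1276174 ≈ $601.26.

$601.26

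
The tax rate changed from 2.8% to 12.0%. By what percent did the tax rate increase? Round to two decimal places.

328.57%

The change is 12.0 − 2.8 = 9.2 percentage points.
Relative to the original 2.8%, that is 9.2 ÷ 2.8 ≈ 328.57%.
So the tax rate rose by 328.57%.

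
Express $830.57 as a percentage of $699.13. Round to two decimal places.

$830.57 ÷ $699.13 ≈ 118.80%.

118.80%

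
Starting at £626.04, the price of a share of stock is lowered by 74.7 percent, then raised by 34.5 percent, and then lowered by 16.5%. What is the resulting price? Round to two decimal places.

£177.88

74.7% decrease: £626.04 × 0.253 = £158.38812.
After the 34.5% increase: £158.38812 × 1.345 = £213.0320214.
After the 16.5% decrease: £213.0320214 × 0.835 = £177.881737869 ≈ £177.88.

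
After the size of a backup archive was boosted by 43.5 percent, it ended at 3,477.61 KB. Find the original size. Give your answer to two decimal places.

The overall multiplier applied was 1.435.
So the original size was 3,477.61 ÷ 1.435 ≈ 2,423.42 KB.

2,423.42 KB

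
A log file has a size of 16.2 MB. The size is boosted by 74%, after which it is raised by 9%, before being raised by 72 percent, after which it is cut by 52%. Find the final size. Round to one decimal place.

Each change multiplies by a factor: 1.74 × 1.09 × 1.72 × 0.48 = 1.56583296.
16.2 × 1.56583296 = 25.366493952 ≈ 25.4.

25.4 MB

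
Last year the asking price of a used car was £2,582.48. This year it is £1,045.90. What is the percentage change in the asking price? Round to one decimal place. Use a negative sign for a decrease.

-59.5%

Change: £1,045.90 − £2,582.48 = -£1,536.58.
Relative to the original: -£1,536.58 ÷ £2,582.48 ≈ -59.5%.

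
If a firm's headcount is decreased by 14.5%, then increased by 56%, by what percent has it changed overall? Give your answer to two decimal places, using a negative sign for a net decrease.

33.38%

A 14.5% decrease multiplies by 0.855.
Then a 56% increase: 0.855 × 1.56 = 1.3338.
Overall factor 1.3338, i.e. 33.38%.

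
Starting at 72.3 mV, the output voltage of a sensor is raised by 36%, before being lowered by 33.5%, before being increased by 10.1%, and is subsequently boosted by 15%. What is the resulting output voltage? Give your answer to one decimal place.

Each change multiplies by a factor: 1.36 × 0.665 × 1.101 × 1.15 = 1.14510606.
72.3 × 1.14510606 = 82.791168138 ≈ 82.8.

82.8 mV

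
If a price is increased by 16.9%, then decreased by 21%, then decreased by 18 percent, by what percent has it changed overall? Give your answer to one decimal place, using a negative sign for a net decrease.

-24.3%

A 16.9% increase multiplies by 1.169.
Then a 21% decrease: 1.169 × 0.79 = 0.92351.
Then an 18% decrease: 0.92351 × 0.82 = 0.7572782.
Overall factor 0.7572782, i.e. -24.3%.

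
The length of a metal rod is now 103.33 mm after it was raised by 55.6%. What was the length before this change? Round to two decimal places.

The overall multiplier applied was 1.556.
So the original length was 103.33 ÷ 1.556 ≈ 66.41 mm.

66.41 mm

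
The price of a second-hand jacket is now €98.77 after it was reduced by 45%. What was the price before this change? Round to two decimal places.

The overall multiplier applied was 0.55.
So the original price was €98.77 ÷ 0.55 ≈ €179.58.

€179.58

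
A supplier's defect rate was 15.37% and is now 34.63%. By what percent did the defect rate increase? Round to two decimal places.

125.31%

The change is 34.63 − 15.37 = 19.26 percentage points.
Relative to the original 15.37%, that is 19.26 ÷ 15.37 ≈ 125.31%.
So the defect rate rose by 125.31%.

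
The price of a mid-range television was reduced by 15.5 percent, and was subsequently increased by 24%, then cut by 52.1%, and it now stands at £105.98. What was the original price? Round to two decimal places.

£211.16

The overall multiplier applied was 0.845 × 1.24 × 0.479 = 0.5018962.
So the original price was £105.98 ÷ 0.5018962 ≈ £211.16.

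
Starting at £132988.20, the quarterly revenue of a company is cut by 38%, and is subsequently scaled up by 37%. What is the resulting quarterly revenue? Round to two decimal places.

Apply the 38% decrease: £132988.20 × 0.62 = £82452.684.
After the 37% increase: £82452.684 × 1.37 = £112960.17708 ≈ £112960.18.

£112960.18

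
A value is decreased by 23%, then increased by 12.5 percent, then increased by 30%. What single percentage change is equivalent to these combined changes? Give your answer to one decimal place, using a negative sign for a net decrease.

12.6%

The combined multiplier is 0.77 × 1.125 × 1.3 = 1.126125.
That corresponds to an increase of 12.6%.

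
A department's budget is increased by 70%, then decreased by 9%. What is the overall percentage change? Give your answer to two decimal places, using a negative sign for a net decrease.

The combined multiplier is 1.7 × 0.91 = 1.547.
That corresponds to an increase of 54.70%.

54.70%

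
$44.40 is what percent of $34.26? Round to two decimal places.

129.60%

$44.40 ÷ $34.26 ≈ 129.60%.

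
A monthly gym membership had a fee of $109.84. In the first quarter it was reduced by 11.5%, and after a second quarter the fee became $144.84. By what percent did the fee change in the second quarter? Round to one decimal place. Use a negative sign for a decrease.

49.0%

After the first quarter: $109.84 × 0.885 = $97.2084.
Second-quarter multiplier: $144.84 ÷ $97.2084 ≈ 1.48999.
That is a change of 49.0%.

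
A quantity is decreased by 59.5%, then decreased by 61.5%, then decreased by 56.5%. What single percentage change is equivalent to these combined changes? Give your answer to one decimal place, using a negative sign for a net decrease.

-93.2%

A 59.5% decrease multiplies by 0.405.
Then a 61.5% decrease: 0.405 × 0.385 = 0.155925.
Then a 56.5% decrease: 0.155925 × 0.435 = 0.067827375.
Overall factor 0.067827375, i.e. -93.2%.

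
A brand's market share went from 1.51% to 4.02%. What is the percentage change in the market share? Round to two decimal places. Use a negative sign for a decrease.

The change is 4.02 − 1.51 = 2.51 percentage points.
Relative to the original 1.51%, that is 2.51 ÷ 1.51 ≈ 166.23%.

166.23%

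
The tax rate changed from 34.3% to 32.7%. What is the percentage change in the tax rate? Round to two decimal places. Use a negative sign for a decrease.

The change is 32.7 − 34.3 = -1.6 percentage points.
Relative to the original 34.3%, that is -1.6 ÷ 34.3 ≈ -4.66%.

-4.66%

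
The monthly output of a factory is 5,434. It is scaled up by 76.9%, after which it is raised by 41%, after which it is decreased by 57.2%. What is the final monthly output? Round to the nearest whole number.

Each change multiplies by a factor: 1.769 × 1.41 × 0.428 = 1.06755612.
5,434 × 1.06755612 = 5801.09995608 ≈ 5,801.

5,801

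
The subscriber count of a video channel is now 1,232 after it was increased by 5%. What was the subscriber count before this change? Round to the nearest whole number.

The overall multiplier applied was 1.05.
So the original subscriber count was 1,232 ÷ 1.05 ≈ 1,173.

1,173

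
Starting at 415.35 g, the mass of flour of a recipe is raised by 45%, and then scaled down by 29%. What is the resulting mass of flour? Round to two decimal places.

Each change multiplies by a factor: 1.45 × 0.71 = 1.0295.
415.35 × 1.0295 = 427.602825 ≈ 427.60.

427.60 g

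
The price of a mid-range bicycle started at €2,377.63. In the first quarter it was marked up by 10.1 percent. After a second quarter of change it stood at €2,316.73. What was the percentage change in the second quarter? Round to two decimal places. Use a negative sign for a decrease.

After the first quarter: €2,377.63 × 1.101 = €2617.77063.
Second-quarter multiplier: €2,316.73 ÷ €2617.77063 ≈ 0.885001.
That is a change of -11.50%.

-11.50%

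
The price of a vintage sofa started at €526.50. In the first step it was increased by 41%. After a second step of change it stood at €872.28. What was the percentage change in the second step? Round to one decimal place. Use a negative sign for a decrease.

17.5%

After the first step: €526.50 × 1.41 = €742.365.
Second-step multiplier: €872.28 ÷ €742.365 ≈ 1.175.
That is a change of 17.5%.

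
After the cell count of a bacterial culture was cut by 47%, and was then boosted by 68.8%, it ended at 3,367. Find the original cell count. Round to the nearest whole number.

3,764

The overall multiplier applied was 0.53 × 1.688 = 0.89464.
So the original cell count was 3,367 ÷ 0.89464 ≈ 3,764.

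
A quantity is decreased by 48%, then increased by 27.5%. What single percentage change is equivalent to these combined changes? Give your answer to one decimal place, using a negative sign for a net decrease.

A 48% decrease multiplies by 0.52.
Then a 27.5% increase: 0.52 × 1.275 = 0.663.
Overall factor 0.663, i.e. -33.7%.

-33.7%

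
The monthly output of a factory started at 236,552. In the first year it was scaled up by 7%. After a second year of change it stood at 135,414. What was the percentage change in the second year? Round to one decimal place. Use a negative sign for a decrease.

After the first year: 236,552 × 1.07 = 253110.64.
Second-year multiplier: 135,414 ÷ 253110.64 ≈ 0.535.
That is a change of -46.5%.

-46.5%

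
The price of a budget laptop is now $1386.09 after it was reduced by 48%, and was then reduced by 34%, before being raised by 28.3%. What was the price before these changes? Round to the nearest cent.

The overall multiplier applied was 0.52 × 0.66 × 1.283 = 0.4403256.
So the original price was $1386.09 ÷ 0.4403256 ≈ $3147.88.

$3147.88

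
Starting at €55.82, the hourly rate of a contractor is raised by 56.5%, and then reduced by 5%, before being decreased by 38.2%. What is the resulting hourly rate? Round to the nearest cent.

Each change multiplies by a factor: 1.565 × 0.95 × 0.618 = 0.9188115.
€55.82 × 0.9188115 = €51.28805793 ≈ €51.29.

€51.29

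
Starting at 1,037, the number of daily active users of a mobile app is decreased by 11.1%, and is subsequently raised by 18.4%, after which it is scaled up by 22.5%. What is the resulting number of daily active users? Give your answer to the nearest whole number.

1,337

Apply the 11.1% decrease: 1,037 × 0.889 = 921.893.
18.4% increase: 921.893 × 1.184 = 1091.521312.
After the 22.5% increase: 1091.521312 × 1.225 = 1337.1136072 ≈ 1,337.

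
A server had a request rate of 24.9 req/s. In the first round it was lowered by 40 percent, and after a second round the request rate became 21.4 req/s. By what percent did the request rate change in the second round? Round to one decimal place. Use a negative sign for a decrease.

43.2%

After the first round: 24.9 × 0.6 = 14.94.
Second-round multiplier: 21.4 ÷ 14.94 ≈ 1.4324.
That is a change of 43.2%.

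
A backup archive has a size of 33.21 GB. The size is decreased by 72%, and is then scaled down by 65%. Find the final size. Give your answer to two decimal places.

3.25 GB

Each change multiplies by a factor: 0.28 × 0.35 = 0.098.
33.21 × 0.098 = 3.25458 ≈ 3.25.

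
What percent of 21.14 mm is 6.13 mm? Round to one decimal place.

6.13 mm ÷ 21.14 mm ≈ 29.0%.

29.0%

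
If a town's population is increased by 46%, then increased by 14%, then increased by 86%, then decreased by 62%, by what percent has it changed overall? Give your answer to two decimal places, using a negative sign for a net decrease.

17.64%

The combined multiplier is 1.46 × 1.14 × 1.86 × 0.38 = 1.17639792.
That corresponds to an increase of 17.64%.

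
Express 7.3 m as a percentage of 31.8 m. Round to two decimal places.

7.3 m ÷ 31.8 m ≈ 22.96%.

22.96%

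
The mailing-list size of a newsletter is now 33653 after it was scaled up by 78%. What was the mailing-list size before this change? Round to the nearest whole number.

18906

The overall multiplier applied was 1.78.
So the original mailing-list size was 33653 ÷ 1.78 ≈ 18906.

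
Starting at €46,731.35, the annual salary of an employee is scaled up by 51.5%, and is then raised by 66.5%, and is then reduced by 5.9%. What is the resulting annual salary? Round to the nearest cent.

€110,923.82

Each change multiplies by a factor: 1.515 × 1.665 × 0.941 = 2.373648975.
€46,731.35 × 2.373648975 = €110923.82102786625 ≈ €110,923.82.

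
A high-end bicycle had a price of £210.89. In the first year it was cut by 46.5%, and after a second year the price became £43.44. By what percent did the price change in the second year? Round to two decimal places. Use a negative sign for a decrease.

-61.50%

After the first year: £210.89 × 0.535 = £112.82615.
Second-year multiplier: £43.44 ÷ £112.82615 ≈ 0.385017.
That is a change of -61.50%.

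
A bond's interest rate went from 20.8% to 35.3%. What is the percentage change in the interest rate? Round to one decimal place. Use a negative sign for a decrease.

The change is 35.3 − 20.8 = 14.5 percentage points.
Relative to the original 20.8%, that is 14.5 ÷ 20.8 ≈ 69.7%.

69.7%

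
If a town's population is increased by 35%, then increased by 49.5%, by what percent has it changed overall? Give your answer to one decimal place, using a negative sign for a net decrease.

101.8%

The combined multiplier is 1.35 × 1.495 = 2.01825.
That corresponds to an increase of 101.8%.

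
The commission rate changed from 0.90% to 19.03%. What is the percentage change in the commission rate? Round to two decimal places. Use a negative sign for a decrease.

2014.44%

The change is 19.03 − 0.90 = 18.13 percentage points.
Relative to the original 0.90%, that is 18.13 ÷ 0.90 ≈ 2014.44%.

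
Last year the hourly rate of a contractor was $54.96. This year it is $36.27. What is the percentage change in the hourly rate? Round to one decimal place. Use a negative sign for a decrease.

-34.0%

Change: $36.27 − $54.96 = -$18.69.
Relative to the original: -$18.69 ÷ $54.96 ≈ -34.0%.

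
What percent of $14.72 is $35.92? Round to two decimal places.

$35.92 ÷ $14.72 ≈ 244.02%.

244.02%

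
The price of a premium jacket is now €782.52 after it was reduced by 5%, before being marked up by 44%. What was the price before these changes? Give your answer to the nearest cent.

Undoing the 44% increase: €782.52 ÷ 1.44 ≈ €543.416667.
Undoing the 5% decrease: €543.416667 ÷ 0.95 ≈ €572.02.

€572.02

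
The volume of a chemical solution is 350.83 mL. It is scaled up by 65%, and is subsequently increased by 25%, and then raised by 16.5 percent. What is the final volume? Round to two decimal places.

After the 65% increase: 350.83 × 1.65 = 578.8695.
25% increase: 578.8695 × 1.25 = 723.586875.
After the 16.5% increase: 723.586875 × 1.165 = 842.978709375 ≈ 842.98.

842.98 mL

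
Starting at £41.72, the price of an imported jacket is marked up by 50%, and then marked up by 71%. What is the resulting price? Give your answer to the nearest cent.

£107.01

After the 50% increase: £41.72 × 1.5 = £62.58.
71% increase: £62.58 × 1.71 = £107.0118 ≈ £107.01.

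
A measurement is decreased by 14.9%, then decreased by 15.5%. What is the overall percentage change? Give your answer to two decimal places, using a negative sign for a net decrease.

The combined multiplier is 0.851 × 0.845 = 0.719095.
That corresponds to a decrease of 28.09%.

-28.09%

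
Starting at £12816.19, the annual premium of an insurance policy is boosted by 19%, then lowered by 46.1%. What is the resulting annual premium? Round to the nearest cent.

£8220.43

Each change multiplies by a factor: 1.19 × 0.539 = 0.64141.
£12816.19 × 0.64141 = £8220.4324279 ≈ £8220.43.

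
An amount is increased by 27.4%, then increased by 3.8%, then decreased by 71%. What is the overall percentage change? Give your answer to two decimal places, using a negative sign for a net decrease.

-61.65%

A 27.4% increase multiplies by 1.274.
Then a 3.8% increase: 1.274 × 1.038 = 1.322412.
Then a 71% decrease: 1.322412 × 0.29 = 0.38349948.
Overall factor 0.38349948, i.e. -61.65%.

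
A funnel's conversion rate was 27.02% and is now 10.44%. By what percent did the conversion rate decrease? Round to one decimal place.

The change is 10.44 − 27.02 = -16.58 percentage points.
Relative to the original 27.02%, that is -16.58 ÷ 27.02 ≈ -61.4%.
So the conversion rate fell by 61.4%.

61.4%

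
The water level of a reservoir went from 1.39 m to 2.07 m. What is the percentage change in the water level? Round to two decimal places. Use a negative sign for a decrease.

48.92%

Change: 2.07 − 1.39 = 0.68.
Relative to the original: 0.68 ÷ 1.39 ≈ 48.92%.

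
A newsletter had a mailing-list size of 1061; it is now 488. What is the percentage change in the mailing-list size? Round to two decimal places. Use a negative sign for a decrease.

-54.01%

Change: 488 − 1061 = -573.
Relative to the original: -573 ÷ 1061 ≈ -54.01%.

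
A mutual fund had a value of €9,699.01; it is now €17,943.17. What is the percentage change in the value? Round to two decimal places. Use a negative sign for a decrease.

Change: €17,943.17 − €9,699.01 = €8,244.16.
Relative to the original: €8,244.16 ÷ €9,699.01 ≈ 85.00%.

85.00%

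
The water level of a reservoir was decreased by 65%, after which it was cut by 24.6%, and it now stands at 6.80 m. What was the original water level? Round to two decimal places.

25.77 m

The overall multiplier applied was 0.35 × 0.754 = 0.2639.
So the original water level was 6.80 ÷ 0.2639 ≈ 25.77 m.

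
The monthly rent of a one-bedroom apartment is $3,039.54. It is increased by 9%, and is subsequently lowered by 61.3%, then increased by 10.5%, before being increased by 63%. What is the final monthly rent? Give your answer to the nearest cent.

$2,309.38

Each change multiplies by a factor: 1.09 × 0.387 × 1.105 × 1.63 = 0.7597791045.
$3,039.54 × 0.7597791045 = $2309.37897929193 ≈ $2,309.38.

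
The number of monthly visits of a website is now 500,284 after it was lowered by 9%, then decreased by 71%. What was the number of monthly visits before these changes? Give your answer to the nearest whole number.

The overall multiplier applied was 0.91 × 0.29 = 0.2639.
So the original number of monthly visits was 500,284 ÷ 0.2639 ≈ 1,895,733.

1,895,733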